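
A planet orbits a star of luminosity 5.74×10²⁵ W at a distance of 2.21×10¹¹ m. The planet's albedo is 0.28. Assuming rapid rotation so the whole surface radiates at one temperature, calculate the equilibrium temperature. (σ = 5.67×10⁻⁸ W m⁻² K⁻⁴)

Flux: S = L/(4πd²) = 5.74×10²⁵/(4π×(2.21×10¹¹)²) = 93.5 W m⁻².
Energy balance: absorbed = emitted ⇒ πR²·S(1−A) = 4πR²·σT_eq⁴, so T_eq⁴ = S(1−A)/(4σ).
T_eq = [93.5 × 0.72 / (4 × 5.67×10⁻⁸)]^(1/4) = (2.97×10⁸)^(1/4) = 131 K.

T_eq ≈ 131 K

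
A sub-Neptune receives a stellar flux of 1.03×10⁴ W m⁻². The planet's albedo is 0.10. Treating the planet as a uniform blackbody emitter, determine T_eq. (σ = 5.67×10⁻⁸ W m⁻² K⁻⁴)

Energy balance: absorbed = emitted ⇒ πR²·S(1−A) = 4πR²·σT_eq⁴, so T_eq⁴ = S(1−A)/(4σ).
T_eq = [1.03×10⁴ × 0.90 / (4 × 5.67×10⁻⁸)]^(1/4) = (4.09×10¹⁰)^(1/4) = 450 K.

T_eq ≈ 450 K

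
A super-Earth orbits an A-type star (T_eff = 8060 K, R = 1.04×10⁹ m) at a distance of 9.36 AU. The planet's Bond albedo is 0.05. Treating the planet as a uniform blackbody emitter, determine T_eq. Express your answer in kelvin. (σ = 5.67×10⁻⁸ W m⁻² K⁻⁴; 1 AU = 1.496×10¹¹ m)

d = 9.36 AU = 1.40×10¹² m.
L = 4πR_⋆²σT_⋆⁴ = 4π(1.04×10⁹)² × 5.67×10⁻⁸ × (8060)⁴ = 3.25×10²⁷ W.
S = L/(4πd²) = 132 W m⁻².
Energy balance: absorbed = emitted ⇒ πR²·S(1−A) = 4πR²·σT_eq⁴, so T_eq⁴ = S(1−A)/(4σ).
T_eq = [132 × 0.95 / (4 × 5.67×10⁻⁸)]^(1/4) = (5.53×10⁸)^(1/4) = 153 K.

T_eq ≈ 153 K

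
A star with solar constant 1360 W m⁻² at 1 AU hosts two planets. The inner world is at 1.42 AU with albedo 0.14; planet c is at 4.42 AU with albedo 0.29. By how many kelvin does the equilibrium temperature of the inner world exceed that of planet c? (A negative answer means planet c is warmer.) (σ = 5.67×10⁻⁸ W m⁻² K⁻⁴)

ΔT ≈ 103.4 K

T_eq = [S₀(1−A)/(4σd²)]^(1/4), so T ∝ (1−A)^(1/4) / √d.
T₁ = [1360×0.86/(4×5.67×10⁻⁸×1.42²)]^(1/4) = 224.88 K.
T₂ = [1360×0.71/(4×5.67×10⁻⁸×4.42²)]^(1/4) = 121.50 K.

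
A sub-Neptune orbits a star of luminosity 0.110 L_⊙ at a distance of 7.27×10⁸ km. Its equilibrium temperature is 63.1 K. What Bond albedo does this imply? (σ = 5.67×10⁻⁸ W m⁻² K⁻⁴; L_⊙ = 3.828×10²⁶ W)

A ≈ 0.43

d = 7.27×10⁸ km = 7.27×10¹¹ m.
L = 0.110 × 3.828×10²⁶ = 4.21×10²⁵ W.
Flux: S = L/(4πd²) = 4.21×10²⁵/(4π×(7.27×10¹¹)²) = 6.34 W m⁻².
From T_eq⁴ = S(1−A)/(4σ): 1−A = 4σT_eq⁴/S.
1−A = 4 × 5.67×10⁻⁸ × (63.1)⁴ / 6.34 = 0.567.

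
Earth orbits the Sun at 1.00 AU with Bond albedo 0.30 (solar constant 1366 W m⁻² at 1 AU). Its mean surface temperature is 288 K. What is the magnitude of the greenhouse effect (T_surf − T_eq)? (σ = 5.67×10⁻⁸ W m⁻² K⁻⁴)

ΔT ≈ 33.2 K

S = 1366/1.00² = 1366 W m⁻².
T_eq = [S(1−A)/(4σ)]^(1/4) = [1366×0.70/(4×5.67×10⁻⁸)]^(1/4) = 254.8 K.
ΔT = T_surf − T_eq = 288 − 254.8.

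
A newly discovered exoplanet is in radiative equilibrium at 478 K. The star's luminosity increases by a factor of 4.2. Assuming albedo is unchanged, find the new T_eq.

T_eq ≈ 684 K

T_eq ∝ L^(1/4) · d^(−1/2).
T′ = 478 × 4.2^(1/4) = 684 K.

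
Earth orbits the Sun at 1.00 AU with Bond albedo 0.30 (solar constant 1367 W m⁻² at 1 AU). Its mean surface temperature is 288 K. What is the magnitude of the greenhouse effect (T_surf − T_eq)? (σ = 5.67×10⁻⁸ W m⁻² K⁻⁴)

S = 1367/1.00² = 1367 W m⁻².
T_eq = [S(1−A)/(4σ)]^(1/4) = [1367×0.70/(4×5.67×10⁻⁸)]^(1/4) = 254.9 K.
ΔT = T_surf − T_eq = 288 − 254.9.

ΔT ≈ 33.1 K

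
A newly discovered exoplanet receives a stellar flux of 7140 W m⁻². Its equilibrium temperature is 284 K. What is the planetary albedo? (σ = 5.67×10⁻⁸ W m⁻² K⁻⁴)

A ≈ 0.79

From T_eq⁴ = S(1−A)/(4σ): 1−A = 4σT_eq⁴/S.
1−A = 4 × 5.67×10⁻⁸ × (284)⁴ / 7140 = 0.207.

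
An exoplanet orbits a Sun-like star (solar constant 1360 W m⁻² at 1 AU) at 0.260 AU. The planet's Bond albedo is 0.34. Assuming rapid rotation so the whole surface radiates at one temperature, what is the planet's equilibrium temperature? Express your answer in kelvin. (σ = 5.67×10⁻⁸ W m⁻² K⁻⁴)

T_eq ≈ 492 K

Flux at 0.260 AU: S = 1360/0.260² = 2.01×10⁴ W m⁻².
Energy balance: absorbed = emitted ⇒ πR²·S(1−A) = 4πR²·σT_eq⁴, so T_eq⁴ = S(1−A)/(4σ).
T_eq = [2.01×10⁴ × 0.66 / (4 × 5.67×10⁻⁸)]^(1/4) = (5.85×10¹⁰)^(1/4) = 492 K.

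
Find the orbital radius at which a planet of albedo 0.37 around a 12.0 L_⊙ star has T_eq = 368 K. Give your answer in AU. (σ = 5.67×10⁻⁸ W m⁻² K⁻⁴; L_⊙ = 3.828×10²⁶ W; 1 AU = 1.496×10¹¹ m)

L = 12.0 × 3.828×10²⁶ = 4.59×10²⁷ W.
From T_eq⁴ = L(1−A)/(16πσd²): d = √[L(1−A)/(16πσT_eq⁴)].
d = √[4.59×10²⁷ × 0.63 / (16π × 5.67×10⁻⁸ × (368)⁴)] = 2.35×10¹¹ m = 1.57 AU.

d ≈ 1.57 AU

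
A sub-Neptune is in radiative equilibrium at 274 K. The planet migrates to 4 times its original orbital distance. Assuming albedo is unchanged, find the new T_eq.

T_eq ≈ 137 K

T_eq ∝ L^(1/4) · d^(−1/2).
T′ = 274 / 4^(1/2) = 137 K.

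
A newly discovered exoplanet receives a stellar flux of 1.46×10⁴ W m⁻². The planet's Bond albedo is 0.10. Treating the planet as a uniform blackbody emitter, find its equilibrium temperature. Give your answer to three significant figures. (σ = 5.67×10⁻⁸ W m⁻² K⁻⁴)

Energy balance: absorbed = emitted ⇒ πR²·S(1−A) = 4πR²·σT_eq⁴, so T_eq⁴ = S(1−A)/(4σ).
T_eq = [1.46×10⁴ × 0.90 / (4 × 5.67×10⁻⁸)]^(1/4) = (5.79×10¹⁰)^(1/4) = 491 K.

T_eq ≈ 491 K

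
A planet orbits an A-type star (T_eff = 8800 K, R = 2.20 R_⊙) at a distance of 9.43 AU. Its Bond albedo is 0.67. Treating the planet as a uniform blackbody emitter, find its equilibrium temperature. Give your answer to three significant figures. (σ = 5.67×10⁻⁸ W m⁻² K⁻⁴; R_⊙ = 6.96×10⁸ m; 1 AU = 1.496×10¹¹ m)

R_⋆ = 2.20 × 6.96×10⁸ = 1.53×10⁹ m.
d = 9.43 AU = 1.41×10¹² m.
L = 4πR_⋆²σT_⋆⁴ = 4π(1.53×10⁹)² × 5.67×10⁻⁸ × (8800)⁴ = 1.00×10²⁸ W.
S = L/(4πd²) = 401 W m⁻².
Energy balance: absorbed = emitted ⇒ πR²·S(1−A) = 4πR²·σT_eq⁴, so T_eq⁴ = S(1−A)/(4σ).
T_eq = [401 × 0.33 / (4 × 5.67×10⁻⁸)]^(1/4) = (5.83×10⁸)^(1/4) = 155 K.

T_eq ≈ 155 K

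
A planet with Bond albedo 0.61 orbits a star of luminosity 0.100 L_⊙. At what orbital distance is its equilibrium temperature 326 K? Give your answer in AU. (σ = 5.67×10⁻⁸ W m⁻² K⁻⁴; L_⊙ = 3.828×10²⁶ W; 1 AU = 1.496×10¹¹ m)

L = 0.100 × 3.828×10²⁶ = 3.83×10²⁵ W.
From T_eq⁴ = L(1−A)/(16πσd²): d = √[L(1−A)/(16πσT_eq⁴)].
d = √[3.83×10²⁵ × 0.39 / (16π × 5.67×10⁻⁸ × (326)⁴)] = 2.15×10¹⁰ m = 0.144 AU.

d ≈ 0.144 AU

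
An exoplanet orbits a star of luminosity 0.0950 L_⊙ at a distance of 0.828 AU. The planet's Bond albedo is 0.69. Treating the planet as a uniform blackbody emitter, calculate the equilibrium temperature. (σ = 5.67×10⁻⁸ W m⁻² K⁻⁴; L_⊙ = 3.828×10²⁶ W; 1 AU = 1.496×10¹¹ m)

T_eq ≈ 127 K

d = 0.828 AU = 1.24×10¹¹ m.
L = 0.0950 × 3.828×10²⁶ = 3.64×10²⁵ W.
Flux: S = L/(4πd²) = 3.64×10²⁵/(4π×(1.24×10¹¹)²) = 189 W m⁻².
Energy balance: absorbed = emitted ⇒ πR²·S(1−A) = 4πR²·σT_eq⁴, so T_eq⁴ = S(1−A)/(4σ).
T_eq = [189 × 0.31 / (4 × 5.67×10⁻⁸)]^(1/4) = (2.58×10⁸)^(1/4) = 127 K.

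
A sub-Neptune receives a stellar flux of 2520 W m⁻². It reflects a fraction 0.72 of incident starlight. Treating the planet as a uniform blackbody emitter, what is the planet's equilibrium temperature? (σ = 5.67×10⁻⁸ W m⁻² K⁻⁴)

T_eq ≈ 236 K

Energy balance: absorbed = emitted ⇒ πR²·S(1−A) = 4πR²·σT_eq⁴, so T_eq⁴ = S(1−A)/(4σ).
T_eq = [2520 × 0.28 / (4 × 5.67×10⁻⁸)]^(1/4) = (3.11×10⁹)^(1/4) = 236 K.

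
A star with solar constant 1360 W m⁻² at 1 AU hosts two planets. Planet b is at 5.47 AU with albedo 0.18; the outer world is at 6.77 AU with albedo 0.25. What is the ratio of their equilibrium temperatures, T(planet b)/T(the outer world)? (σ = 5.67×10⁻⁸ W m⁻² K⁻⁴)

T_eq = [S₀(1−A)/(4σd²)]^(1/4), so T ∝ (1−A)^(1/4) / √d.
T₁ = [1360×0.82/(4×5.67×10⁻⁸×5.47²)]^(1/4) = 113.22 K.
T₂ = [1360×0.75/(4×5.67×10⁻⁸×6.77²)]^(1/4) = 99.53 K.

T₁/T₂ ≈ 1.138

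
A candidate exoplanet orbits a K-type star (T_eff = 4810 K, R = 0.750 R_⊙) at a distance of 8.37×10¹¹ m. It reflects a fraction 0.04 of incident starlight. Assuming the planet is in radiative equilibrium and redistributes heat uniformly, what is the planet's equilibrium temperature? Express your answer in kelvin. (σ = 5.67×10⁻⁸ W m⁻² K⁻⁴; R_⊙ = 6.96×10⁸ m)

R_⋆ = 0.750 × 6.96×10⁸ = 5.22×10⁸ m.
L = 4πR_⋆²σT_⋆⁴ = 4π(5.22×10⁸)² × 5.67×10⁻⁸ × (4810)⁴ = 1.04×10²⁶ W.
S = L/(4πd²) = 11.8 W m⁻².
Energy balance: absorbed = emitted ⇒ πR²·S(1−A) = 4πR²·σT_eq⁴, so T_eq⁴ = S(1−A)/(4σ).
T_eq = [11.8 × 0.96 / (4 × 5.67×10⁻⁸)]^(1/4) = (5.00×10⁷)^(1/4) = 84.1 K.

T_eq ≈ 84.1 K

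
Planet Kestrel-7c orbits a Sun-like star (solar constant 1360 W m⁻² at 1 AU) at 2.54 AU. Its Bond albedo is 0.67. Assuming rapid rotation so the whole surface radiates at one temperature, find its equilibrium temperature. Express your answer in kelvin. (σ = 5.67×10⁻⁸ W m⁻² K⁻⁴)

Flux at 2.54 AU: S = 1360/2.54² = 211 W m⁻².
Energy balance: absorbed = emitted ⇒ πR²·S(1−A) = 4πR²·σT_eq⁴, so T_eq⁴ = S(1−A)/(4σ).
T_eq = [211 × 0.33 / (4 × 5.67×10⁻⁸)]^(1/4) = (3.07×10⁸)^(1/4) = 132 K.

T_eq ≈ 132 K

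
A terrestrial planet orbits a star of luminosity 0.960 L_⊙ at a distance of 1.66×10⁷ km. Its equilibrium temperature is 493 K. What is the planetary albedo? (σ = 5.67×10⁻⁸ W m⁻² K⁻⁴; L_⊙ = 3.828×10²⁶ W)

d = 1.66×10⁷ km = 1.66×10¹⁰ m.
L = 0.960 × 3.828×10²⁶ = 3.67×10²⁶ W.
Flux: S = L/(4πd²) = 3.67×10²⁶/(4π×(1.66×10¹⁰)²) = 1.06×10⁵ W m⁻².
From T_eq⁴ = S(1−A)/(4σ): 1−A = 4σT_eq⁴/S.
1−A = 4 × 5.67×10⁻⁸ × (493)⁴ / 1.06×10⁵ = 0.126.

A ≈ 0.87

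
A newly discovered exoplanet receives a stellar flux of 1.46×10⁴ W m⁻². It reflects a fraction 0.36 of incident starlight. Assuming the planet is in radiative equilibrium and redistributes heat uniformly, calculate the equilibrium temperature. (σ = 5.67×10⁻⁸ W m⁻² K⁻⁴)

Energy balance: absorbed = emitted ⇒ πR²·S(1−A) = 4πR²·σT_eq⁴, so T_eq⁴ = S(1−A)/(4σ).
T_eq = [1.46×10⁴ × 0.64 / (4 × 5.67×10⁻⁸)]^(1/4) = (4.12×10¹⁰)^(1/4) = 451 K.

T_eq ≈ 451 K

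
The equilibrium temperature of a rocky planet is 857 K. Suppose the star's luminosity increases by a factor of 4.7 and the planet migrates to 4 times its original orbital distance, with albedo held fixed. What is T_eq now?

T_eq ≈ 631 K

T_eq ∝ L^(1/4) · d^(−1/2).
T′ = 857 × 4.7^(1/4) / 4^(1/2) = 631 K.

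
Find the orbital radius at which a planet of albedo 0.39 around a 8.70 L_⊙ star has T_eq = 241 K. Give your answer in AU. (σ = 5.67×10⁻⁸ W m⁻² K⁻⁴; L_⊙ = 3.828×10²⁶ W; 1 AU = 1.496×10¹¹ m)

L = 8.70 × 3.828×10²⁶ = 3.33×10²⁷ W.
From T_eq⁴ = L(1−A)/(16πσd²): d = √[L(1−A)/(16πσT_eq⁴)].
d = √[3.33×10²⁷ × 0.61 / (16π × 5.67×10⁻⁸ × (241)⁴)] = 4.60×10¹¹ m = 3.07 AU.

d ≈ 3.07 AU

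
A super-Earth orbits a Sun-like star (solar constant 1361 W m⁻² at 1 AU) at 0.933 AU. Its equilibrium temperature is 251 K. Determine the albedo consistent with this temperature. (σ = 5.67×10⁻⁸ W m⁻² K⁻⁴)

A ≈ 0.42

Flux at 0.933 AU: S = 1361/0.933² = 1560 W m⁻².
From T_eq⁴ = S(1−A)/(4σ): 1−A = 4σT_eq⁴/S.
1−A = 4 × 5.67×10⁻⁸ × (251)⁴ / 1560 = 0.576.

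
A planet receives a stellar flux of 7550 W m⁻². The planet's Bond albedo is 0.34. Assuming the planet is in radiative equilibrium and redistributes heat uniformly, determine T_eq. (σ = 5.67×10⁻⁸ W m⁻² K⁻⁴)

Energy balance: absorbed = emitted ⇒ πR²·S(1−A) = 4πR²·σT_eq⁴, so T_eq⁴ = S(1−A)/(4σ).
T_eq = [7550 × 0.66 / (4 × 5.67×10⁻⁸)]^(1/4) = (2.20×10¹⁰)^(1/4) = 385 K.

T_eq ≈ 385 K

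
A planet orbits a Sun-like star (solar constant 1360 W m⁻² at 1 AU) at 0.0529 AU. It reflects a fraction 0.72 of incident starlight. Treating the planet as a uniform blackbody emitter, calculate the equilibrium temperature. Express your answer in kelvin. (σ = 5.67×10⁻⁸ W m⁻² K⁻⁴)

Flux at 0.0529 AU: S = 1360/0.0529² = 4.86×10⁵ W m⁻².
Energy balance: absorbed = emitted ⇒ πR²·S(1−A) = 4πR²·σT_eq⁴, so T_eq⁴ = S(1−A)/(4σ).
T_eq = [4.86×10⁵ × 0.28 / (4 × 5.67×10⁻⁸)]^(1/4) = (6.00×10¹¹)^(1/4) = 880 K.

T_eq ≈ 880 K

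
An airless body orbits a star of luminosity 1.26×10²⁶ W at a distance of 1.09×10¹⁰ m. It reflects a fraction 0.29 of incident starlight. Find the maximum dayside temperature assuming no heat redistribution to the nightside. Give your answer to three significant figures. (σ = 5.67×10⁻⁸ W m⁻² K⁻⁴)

T_ss ≈ 1010 K

Flux: S = L/(4πd²) = 1.26×10²⁶/(4π×(1.09×10¹⁰)²) = 8.44×10⁴ W m⁻².
With no redistribution each surface element balances locally: S(1−A) = σT⁴.
T = [8.44×10⁴ × 0.71 / 5.67×10⁻⁸]^(1/4) = (1.06×10¹²)^(1/4) = 1010 K.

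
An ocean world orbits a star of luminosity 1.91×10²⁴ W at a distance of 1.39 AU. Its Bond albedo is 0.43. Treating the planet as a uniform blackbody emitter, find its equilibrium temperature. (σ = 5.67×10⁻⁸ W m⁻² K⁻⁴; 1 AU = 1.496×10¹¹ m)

T_eq ≈ 54.5 K

d = 1.39 AU = 2.08×10¹¹ m.
Flux: S = L/(4πd²) = 1.91×10²⁴/(4π×(2.08×10¹¹)²) = 3.52 W m⁻².
Energy balance: absorbed = emitted ⇒ πR²·S(1−A) = 4πR²·σT_eq⁴, so T_eq⁴ = S(1−A)/(4σ).
T_eq = [3.52 × 0.57 / (4 × 5.67×10⁻⁸)]^(1/4) = (8.83×10⁶)^(1/4) = 54.5 K.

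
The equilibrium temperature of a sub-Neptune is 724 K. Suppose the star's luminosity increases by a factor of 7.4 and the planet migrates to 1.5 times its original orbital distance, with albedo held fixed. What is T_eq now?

T_eq ∝ L^(1/4) · d^(−1/2).
T′ = 724 × 7.4^(1/4) / 1.5^(1/2) = 975 K.

T_eq ≈ 975 K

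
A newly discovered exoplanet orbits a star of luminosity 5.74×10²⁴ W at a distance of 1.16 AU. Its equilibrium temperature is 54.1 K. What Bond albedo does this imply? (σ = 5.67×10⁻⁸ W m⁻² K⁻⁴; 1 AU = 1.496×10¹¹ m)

A ≈ 0.87

d = 1.16 AU = 1.74×10¹¹ m.
Flux: S = L/(4πd²) = 5.74×10²⁴/(4π×(1.74×10¹¹)²) = 15.2 W m⁻².
From T_eq⁴ = S(1−A)/(4σ): 1−A = 4σT_eq⁴/S.
1−A = 4 × 5.67×10⁻⁸ × (54.1)⁴ / 15.2 = 0.128.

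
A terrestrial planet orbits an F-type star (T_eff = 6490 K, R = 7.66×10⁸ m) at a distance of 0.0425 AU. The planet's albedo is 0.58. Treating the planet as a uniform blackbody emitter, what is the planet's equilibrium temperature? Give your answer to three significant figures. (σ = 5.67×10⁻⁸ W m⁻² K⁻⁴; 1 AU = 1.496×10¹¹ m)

d = 0.0425 AU = 6.36×10⁹ m.
L = 4πR_⋆²σT_⋆⁴ = 4π(7.66×10⁸)² × 5.67×10⁻⁸ × (6490)⁴ = 7.42×10²⁶ W.
S = L/(4πd²) = 1.46×10⁶ W m⁻².
Energy balance: absorbed = emitted ⇒ πR²·S(1−A) = 4πR²·σT_eq⁴, so T_eq⁴ = S(1−A)/(4σ).
T_eq = [1.46×10⁶ × 0.42 / (4 × 5.67×10⁻⁸)]^(1/4) = (2.70×10¹²)^(1/4) = 1280 K.

T_eq ≈ 1280 K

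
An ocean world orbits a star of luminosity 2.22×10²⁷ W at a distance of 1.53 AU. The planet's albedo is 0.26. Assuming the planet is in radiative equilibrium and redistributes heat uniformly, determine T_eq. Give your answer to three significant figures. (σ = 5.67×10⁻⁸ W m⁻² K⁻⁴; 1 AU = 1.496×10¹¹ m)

T_eq ≈ 324 K

d = 1.53 AU = 2.29×10¹¹ m.
Flux: S = L/(4πd²) = 2.22×10²⁷/(4π×(2.29×10¹¹)²) = 3370 W m⁻².
Energy balance: absorbed = emitted ⇒ πR²·S(1−A) = 4πR²·σT_eq⁴, so T_eq⁴ = S(1−A)/(4σ).
T_eq = [3370 × 0.74 / (4 × 5.67×10⁻⁸)]^(1/4) = (1.10×10¹⁰)^(1/4) = 324 K.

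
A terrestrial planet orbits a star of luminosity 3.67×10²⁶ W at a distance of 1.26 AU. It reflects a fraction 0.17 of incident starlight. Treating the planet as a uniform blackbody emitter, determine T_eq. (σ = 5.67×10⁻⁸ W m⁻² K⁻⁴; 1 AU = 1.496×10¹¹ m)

d = 1.26 AU = 1.88×10¹¹ m.
Flux: S = L/(4πd²) = 3.67×10²⁶/(4π×(1.88×10¹¹)²) = 822 W m⁻².
Energy balance: absorbed = emitted ⇒ πR²·S(1−A) = 4πR²·σT_eq⁴, so T_eq⁴ = S(1−A)/(4σ).
T_eq = [822 × 0.83 / (4 × 5.67×10⁻⁸)]^(1/4) = (3.01×10⁹)^(1/4) = 234 K.

T_eq ≈ 234 K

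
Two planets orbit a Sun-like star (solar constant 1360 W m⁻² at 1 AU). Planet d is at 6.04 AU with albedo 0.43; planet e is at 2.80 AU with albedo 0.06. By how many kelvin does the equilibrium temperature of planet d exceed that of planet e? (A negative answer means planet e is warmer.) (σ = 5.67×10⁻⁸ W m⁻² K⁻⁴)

ΔT ≈ -65.4 K

T_eq = [S₀(1−A)/(4σd²)]^(1/4), so T ∝ (1−A)^(1/4) / √d.
T₁ = [1360×0.57/(4×5.67×10⁻⁸×6.04²)]^(1/4) = 98.38 K.
T₂ = [1360×0.94/(4×5.67×10⁻⁸×2.80²)]^(1/4) = 163.75 K.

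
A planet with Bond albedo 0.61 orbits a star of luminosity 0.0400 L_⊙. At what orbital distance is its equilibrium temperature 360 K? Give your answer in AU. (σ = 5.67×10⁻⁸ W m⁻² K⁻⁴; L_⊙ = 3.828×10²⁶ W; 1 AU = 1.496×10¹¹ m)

L = 0.0400 × 3.828×10²⁶ = 1.53×10²⁵ W.
From T_eq⁴ = L(1−A)/(16πσd²): d = √[L(1−A)/(16πσT_eq⁴)].
d = √[1.53×10²⁵ × 0.39 / (16π × 5.67×10⁻⁸ × (360)⁴)] = 1.12×10¹⁰ m = 0.0747 AU.

d ≈ 0.0747 AU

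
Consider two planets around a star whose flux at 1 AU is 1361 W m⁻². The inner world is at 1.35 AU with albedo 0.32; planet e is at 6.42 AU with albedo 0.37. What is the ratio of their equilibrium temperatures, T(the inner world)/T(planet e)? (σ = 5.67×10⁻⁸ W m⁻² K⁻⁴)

T₁/T₂ ≈ 2.223

T_eq = [S₀(1−A)/(4σd²)]^(1/4), so T ∝ (1−A)^(1/4) / √d.
T₁ = [1361×0.68/(4×5.67×10⁻⁸×1.35²)]^(1/4) = 217.53 K.
T₂ = [1361×0.63/(4×5.67×10⁻⁸×6.42²)]^(1/4) = 97.86 K.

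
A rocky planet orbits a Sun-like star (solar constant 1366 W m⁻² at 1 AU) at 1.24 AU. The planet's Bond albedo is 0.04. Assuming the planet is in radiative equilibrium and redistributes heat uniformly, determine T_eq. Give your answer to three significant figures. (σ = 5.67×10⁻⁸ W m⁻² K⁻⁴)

Flux at 1.24 AU: S = 1366/1.24² = 888 W m⁻².
Energy balance: absorbed = emitted ⇒ πR²·S(1−A) = 4πR²·σT_eq⁴, so T_eq⁴ = S(1−A)/(4σ).
T_eq = [888 × 0.96 / (4 × 5.67×10⁻⁸)]^(1/4) = (3.76×10⁹)^(1/4) = 248 K.

T_eq ≈ 248 K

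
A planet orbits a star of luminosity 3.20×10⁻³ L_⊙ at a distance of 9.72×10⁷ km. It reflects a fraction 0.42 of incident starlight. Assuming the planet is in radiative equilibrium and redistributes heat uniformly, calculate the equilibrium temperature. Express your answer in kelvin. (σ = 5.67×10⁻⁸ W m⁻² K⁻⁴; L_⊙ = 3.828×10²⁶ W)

T_eq ≈ 71.7 K

d = 9.72×10⁷ km = 9.72×10¹⁰ m.
L = 3.20×10⁻³ × 3.828×10²⁶ = 1.22×10²⁴ W.
Flux: S = L/(4πd²) = 1.22×10²⁴/(4π×(9.72×10¹⁰)²) = 10.3 W m⁻².
Energy balance: absorbed = emitted ⇒ πR²·S(1−A) = 4πR²·σT_eq⁴, so T_eq⁴ = S(1−A)/(4σ).
T_eq = [10.3 × 0.58 / (4 × 5.67×10⁻⁸)]^(1/4) = (2.64×10⁷)^(1/4) = 71.7 K.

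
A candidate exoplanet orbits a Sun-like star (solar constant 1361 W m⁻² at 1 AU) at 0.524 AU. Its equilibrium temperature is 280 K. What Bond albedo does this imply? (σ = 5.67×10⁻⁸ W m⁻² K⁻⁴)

Flux at 0.524 AU: S = 1361/0.524² = 4960 W m⁻².
From T_eq⁴ = S(1−A)/(4σ): 1−A = 4σT_eq⁴/S.
1−A = 4 × 5.67×10⁻⁸ × (280)⁴ / 4960 = 0.281.

A ≈ 0.72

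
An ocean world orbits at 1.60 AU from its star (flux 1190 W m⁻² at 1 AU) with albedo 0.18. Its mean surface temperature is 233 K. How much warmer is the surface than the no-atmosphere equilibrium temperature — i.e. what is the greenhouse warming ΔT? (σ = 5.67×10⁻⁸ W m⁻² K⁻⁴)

ΔT ≈ 30.5 K

S = 1190/1.60² = 464.8 W m⁻².
T_eq = [S(1−A)/(4σ)]^(1/4) = [464.8×0.82/(4×5.67×10⁻⁸)]^(1/4) = 202.5 K.
ΔT = T_surf − T_eq = 233 − 202.5.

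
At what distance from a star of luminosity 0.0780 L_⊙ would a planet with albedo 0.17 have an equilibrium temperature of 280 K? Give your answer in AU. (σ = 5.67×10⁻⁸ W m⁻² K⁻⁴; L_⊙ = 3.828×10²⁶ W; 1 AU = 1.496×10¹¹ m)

L = 0.0780 × 3.828×10²⁶ = 2.99×10²⁵ W.
From T_eq⁴ = L(1−A)/(16πσd²): d = √[L(1−A)/(16πσT_eq⁴)].
d = √[2.99×10²⁵ × 0.83 / (16π × 5.67×10⁻⁸ × (280)⁴)] = 3.76×10¹⁰ m = 0.251 AU.

d ≈ 0.251 AU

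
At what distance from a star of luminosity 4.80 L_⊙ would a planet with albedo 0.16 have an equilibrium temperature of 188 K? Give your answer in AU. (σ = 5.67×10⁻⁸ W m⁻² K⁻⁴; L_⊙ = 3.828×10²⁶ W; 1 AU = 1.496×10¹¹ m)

d ≈ 4.40 AU

L = 4.80 × 3.828×10²⁶ = 1.84×10²⁷ W.
From T_eq⁴ = L(1−A)/(16πσd²): d = √[L(1−A)/(16πσT_eq⁴)].
d = √[1.84×10²⁷ × 0.84 / (16π × 5.67×10⁻⁸ × (188)⁴)] = 6.58×10¹¹ m = 4.40 AU.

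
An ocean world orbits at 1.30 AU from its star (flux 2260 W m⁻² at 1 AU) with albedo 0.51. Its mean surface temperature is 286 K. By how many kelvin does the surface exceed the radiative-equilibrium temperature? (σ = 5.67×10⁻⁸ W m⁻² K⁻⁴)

S = 2260/1.30² = 1337 W m⁻².
T_eq = [S(1−A)/(4σ)]^(1/4) = [1337×0.49/(4×5.67×10⁻⁸)]^(1/4) = 231.8 K.
ΔT = T_surf − T_eq = 286 − 231.8.

ΔT ≈ 54.2 K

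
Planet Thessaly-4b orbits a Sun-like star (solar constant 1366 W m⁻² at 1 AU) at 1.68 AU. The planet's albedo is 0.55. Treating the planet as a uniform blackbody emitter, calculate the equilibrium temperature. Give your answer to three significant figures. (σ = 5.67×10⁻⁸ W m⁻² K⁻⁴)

T_eq ≈ 176 K

Flux at 1.68 AU: S = 1366/1.68² = 484 W m⁻².
Energy balance: absorbed = emitted ⇒ πR²·S(1−A) = 4πR²·σT_eq⁴, so T_eq⁴ = S(1−A)/(4σ).
T_eq = [484 × 0.45 / (4 × 5.67×10⁻⁸)]^(1/4) = (9.60×10⁸)^(1/4) = 176 K.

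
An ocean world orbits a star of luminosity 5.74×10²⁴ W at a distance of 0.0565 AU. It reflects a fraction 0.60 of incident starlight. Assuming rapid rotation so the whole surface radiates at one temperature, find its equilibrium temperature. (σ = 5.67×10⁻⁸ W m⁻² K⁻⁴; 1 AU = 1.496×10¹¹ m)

d = 0.0565 AU = 8.45×10⁹ m.
Flux: S = L/(4πd²) = 5.74×10²⁴/(4π×(8.45×10⁹)²) = 6390 W m⁻².
Energy balance: absorbed = emitted ⇒ πR²·S(1−A) = 4πR²·σT_eq⁴, so T_eq⁴ = S(1−A)/(4σ).
T_eq = [6390 × 0.40 / (4 × 5.67×10⁻⁸)]^(1/4) = (1.13×10¹⁰)^(1/4) = 326 K.

T_eq ≈ 326 K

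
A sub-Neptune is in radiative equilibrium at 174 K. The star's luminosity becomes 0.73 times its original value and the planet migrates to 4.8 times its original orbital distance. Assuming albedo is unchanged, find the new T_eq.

T_eq ∝ L^(1/4) · d^(−1/2).
T′ = 174 × 0.73^(1/4) / 4.8^(1/2) = 73.4 K.

T_eq ≈ 73.4 K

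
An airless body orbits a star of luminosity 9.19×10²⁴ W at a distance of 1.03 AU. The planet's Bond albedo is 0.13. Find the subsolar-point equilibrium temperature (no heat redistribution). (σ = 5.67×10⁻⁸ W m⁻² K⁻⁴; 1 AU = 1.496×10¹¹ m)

T_ss ≈ 147 K

d = 1.03 AU = 1.54×10¹¹ m.
Flux: S = L/(4πd²) = 9.19×10²⁴/(4π×(1.54×10¹¹)²) = 30.8 W m⁻².
At the subsolar point the surface absorbs S(1−A) and emits σT⁴ per unit area — no factor of 4, since only the local patch is in balance.
T = [30.8 × 0.87 / 5.67×10⁻⁸]^(1/4) = (4.73×10⁸)^(1/4) = 147 K.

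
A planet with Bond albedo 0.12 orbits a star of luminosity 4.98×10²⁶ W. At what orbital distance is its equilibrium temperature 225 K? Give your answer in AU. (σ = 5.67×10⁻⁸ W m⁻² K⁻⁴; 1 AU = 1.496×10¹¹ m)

From T_eq⁴ = L(1−A)/(16πσd²): d = √[L(1−A)/(16πσT_eq⁴)].
d = √[4.98×10²⁶ × 0.88 / (16π × 5.67×10⁻⁸ × (225)⁴)] = 2.45×10¹¹ m = 1.64 AU.

d ≈ 1.64 AU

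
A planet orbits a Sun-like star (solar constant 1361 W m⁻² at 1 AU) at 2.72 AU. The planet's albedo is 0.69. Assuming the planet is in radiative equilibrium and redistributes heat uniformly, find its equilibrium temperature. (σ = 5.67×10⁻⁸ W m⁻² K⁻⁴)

Flux at 2.72 AU: S = 1361/2.72² = 184 W m⁻².
Energy balance: absorbed = emitted ⇒ πR²·S(1−A) = 4πR²·σT_eq⁴, so T_eq⁴ = S(1−A)/(4σ).
T_eq = [184 × 0.31 / (4 × 5.67×10⁻⁸)]^(1/4) = (2.51×10⁸)^(1/4) = 126 K.

T_eq ≈ 126 K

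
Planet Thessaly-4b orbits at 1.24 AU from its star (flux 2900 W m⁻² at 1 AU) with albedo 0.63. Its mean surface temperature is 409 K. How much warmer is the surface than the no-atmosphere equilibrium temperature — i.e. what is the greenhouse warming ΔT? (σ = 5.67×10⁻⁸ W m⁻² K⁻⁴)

S = 2900/1.24² = 1886 W m⁻².
T_eq = [S(1−A)/(4σ)]^(1/4) = [1886×0.37/(4×5.67×10⁻⁸)]^(1/4) = 235.5 K.
ΔT = T_surf − T_eq = 409 − 235.5.

ΔT ≈ 173.5 K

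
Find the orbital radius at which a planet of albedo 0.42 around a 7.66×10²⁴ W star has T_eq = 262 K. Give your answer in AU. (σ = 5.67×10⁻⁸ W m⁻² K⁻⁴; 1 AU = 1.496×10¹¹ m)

d ≈ 0.122 AU

From T_eq⁴ = L(1−A)/(16πσd²): d = √[L(1−A)/(16πσT_eq⁴)].
d = √[7.66×10²⁴ × 0.58 / (16π × 5.67×10⁻⁸ × (262)⁴)] = 1.82×10¹⁰ m = 0.122 AU.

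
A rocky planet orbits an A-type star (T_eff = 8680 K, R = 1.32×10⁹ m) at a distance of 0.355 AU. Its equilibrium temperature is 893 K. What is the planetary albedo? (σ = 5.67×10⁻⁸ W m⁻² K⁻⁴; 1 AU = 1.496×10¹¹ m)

d = 0.355 AU = 5.31×10¹⁰ m.
L = 4πR_⋆²σT_⋆⁴ = 4π(1.32×10⁹)² × 5.67×10⁻⁸ × (8680)⁴ = 7.05×10²⁷ W.
S = L/(4πd²) = 1.99×10⁵ W m⁻².
From T_eq⁴ = S(1−A)/(4σ): 1−A = 4σT_eq⁴/S.
1−A = 4 × 5.67×10⁻⁸ × (893)⁴ / 1.99×10⁵ = 0.725.

A ≈ 0.27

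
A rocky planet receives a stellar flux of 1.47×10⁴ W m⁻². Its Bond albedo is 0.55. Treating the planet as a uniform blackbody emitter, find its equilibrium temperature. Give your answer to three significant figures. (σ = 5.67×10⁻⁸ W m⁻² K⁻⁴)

Energy balance: absorbed = emitted ⇒ πR²·S(1−A) = 4πR²·σT_eq⁴, so T_eq⁴ = S(1−A)/(4σ).
T_eq = [1.47×10⁴ × 0.45 / (4 × 5.67×10⁻⁸)]^(1/4) = (2.92×10¹⁰)^(1/4) = 413 K.

T_eq ≈ 413 K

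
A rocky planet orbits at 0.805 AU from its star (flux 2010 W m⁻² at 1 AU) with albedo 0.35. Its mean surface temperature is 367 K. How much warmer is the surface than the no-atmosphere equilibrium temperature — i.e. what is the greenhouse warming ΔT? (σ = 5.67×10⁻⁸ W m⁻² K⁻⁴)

S = 2010/0.805² = 3102 W m⁻².
T_eq = [S(1−A)/(4σ)]^(1/4) = [3102×0.65/(4×5.67×10⁻⁸)]^(1/4) = 307.1 K.
ΔT = T_surf − T_eq = 367 − 307.1.

ΔT ≈ 59.9 K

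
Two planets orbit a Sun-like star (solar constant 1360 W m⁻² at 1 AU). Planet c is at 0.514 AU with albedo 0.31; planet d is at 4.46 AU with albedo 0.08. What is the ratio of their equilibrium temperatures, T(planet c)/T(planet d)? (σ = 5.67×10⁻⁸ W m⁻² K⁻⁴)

T₁/T₂ ≈ 2.741

T_eq = [S₀(1−A)/(4σd²)]^(1/4), so T ∝ (1−A)^(1/4) / √d.
T₁ = [1360×0.69/(4×5.67×10⁻⁸×0.514²)]^(1/4) = 353.76 K.
T₂ = [1360×0.92/(4×5.67×10⁻⁸×4.46²)]^(1/4) = 129.05 K.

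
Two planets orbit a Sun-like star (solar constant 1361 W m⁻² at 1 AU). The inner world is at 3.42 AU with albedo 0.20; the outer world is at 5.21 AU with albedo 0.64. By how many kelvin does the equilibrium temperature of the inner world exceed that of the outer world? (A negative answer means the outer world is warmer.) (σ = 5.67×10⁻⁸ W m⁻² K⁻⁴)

ΔT ≈ 47.9 K

T_eq = [S₀(1−A)/(4σd²)]^(1/4), so T ∝ (1−A)^(1/4) / √d.
T₁ = [1361×0.80/(4×5.67×10⁻⁸×3.42²)]^(1/4) = 142.34 K.
T₂ = [1361×0.36/(4×5.67×10⁻⁸×5.21²)]^(1/4) = 94.45 K.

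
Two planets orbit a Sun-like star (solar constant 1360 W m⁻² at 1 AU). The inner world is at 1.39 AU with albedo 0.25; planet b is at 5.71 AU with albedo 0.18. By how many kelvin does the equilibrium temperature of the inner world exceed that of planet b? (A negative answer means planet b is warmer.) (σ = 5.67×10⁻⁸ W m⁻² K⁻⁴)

ΔT ≈ 108.8 K

T_eq = [S₀(1−A)/(4σd²)]^(1/4), so T ∝ (1−A)^(1/4) / √d.
T₁ = [1360×0.75/(4×5.67×10⁻⁸×1.39²)]^(1/4) = 219.65 K.
T₂ = [1360×0.82/(4×5.67×10⁻⁸×5.71²)]^(1/4) = 110.82 K.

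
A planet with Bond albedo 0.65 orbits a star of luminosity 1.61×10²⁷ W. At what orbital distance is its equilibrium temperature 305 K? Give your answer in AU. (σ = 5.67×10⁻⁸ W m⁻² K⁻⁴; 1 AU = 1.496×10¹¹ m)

From T_eq⁴ = L(1−A)/(16πσd²): d = √[L(1−A)/(16πσT_eq⁴)].
d = √[1.61×10²⁷ × 0.35 / (16π × 5.67×10⁻⁸ × (305)⁴)] = 1.51×10¹¹ m = 1.01 AU.

d ≈ 1.01 AU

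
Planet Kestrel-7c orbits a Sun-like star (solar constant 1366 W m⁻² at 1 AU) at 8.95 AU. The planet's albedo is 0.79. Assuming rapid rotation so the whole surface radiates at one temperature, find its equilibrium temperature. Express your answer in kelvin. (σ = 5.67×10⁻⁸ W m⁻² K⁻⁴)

T_eq ≈ 63.0 K

Flux at 8.95 AU: S = 1366/8.95² = 17.1 W m⁻².
Energy balance: absorbed = emitted ⇒ πR²·S(1−A) = 4πR²·σT_eq⁴, so T_eq⁴ = S(1−A)/(4σ).
T_eq = [17.1 × 0.21 / (4 × 5.67×10⁻⁸)]^(1/4) = (1.58×10⁷)^(1/4) = 63.0 K.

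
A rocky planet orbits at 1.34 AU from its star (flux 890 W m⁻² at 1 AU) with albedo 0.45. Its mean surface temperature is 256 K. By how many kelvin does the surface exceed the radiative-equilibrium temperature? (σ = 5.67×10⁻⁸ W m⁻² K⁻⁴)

ΔT ≈ 69.8 K

S = 890/1.34² = 495.7 W m⁻².
T_eq = [S(1−A)/(4σ)]^(1/4) = [495.7×0.55/(4×5.67×10⁻⁸)]^(1/4) = 186.2 K.
ΔT = T_surf − T_eq = 256 − 186.2.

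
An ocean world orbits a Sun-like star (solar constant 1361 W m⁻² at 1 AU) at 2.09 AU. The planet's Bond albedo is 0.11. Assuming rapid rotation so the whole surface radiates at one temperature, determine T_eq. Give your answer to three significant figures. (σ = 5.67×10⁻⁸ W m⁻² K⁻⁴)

T_eq ≈ 187 K

Flux at 2.09 AU: S = 1361/2.09² = 312 W m⁻².
Energy balance: absorbed = emitted ⇒ πR²·S(1−A) = 4πR²·σT_eq⁴, so T_eq⁴ = S(1−A)/(4σ).
T_eq = [312 × 0.89 / (4 × 5.67×10⁻⁸)]^(1/4) = (1.22×10⁹)^(1/4) = 187 K.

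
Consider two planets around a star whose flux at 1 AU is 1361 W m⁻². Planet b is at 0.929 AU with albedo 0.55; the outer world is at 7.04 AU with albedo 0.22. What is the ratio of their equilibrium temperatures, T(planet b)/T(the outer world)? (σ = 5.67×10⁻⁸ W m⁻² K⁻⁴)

T_eq = [S₀(1−A)/(4σd²)]^(1/4), so T ∝ (1−A)^(1/4) / √d.
T₁ = [1361×0.45/(4×5.67×10⁻⁸×0.929²)]^(1/4) = 236.51 K.
T₂ = [1361×0.78/(4×5.67×10⁻⁸×7.04²)]^(1/4) = 98.58 K.

T₁/T₂ ≈ 2.399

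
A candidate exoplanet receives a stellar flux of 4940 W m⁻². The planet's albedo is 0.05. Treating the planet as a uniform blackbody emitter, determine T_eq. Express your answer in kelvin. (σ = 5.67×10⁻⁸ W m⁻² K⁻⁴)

Energy balance: absorbed = emitted ⇒ πR²·S(1−A) = 4πR²·σT_eq⁴, so T_eq⁴ = S(1−A)/(4σ).
T_eq = [4940 × 0.95 / (4 × 5.67×10⁻⁸)]^(1/4) = (2.07×10¹⁰)^(1/4) = 379 K.

T_eq ≈ 379 K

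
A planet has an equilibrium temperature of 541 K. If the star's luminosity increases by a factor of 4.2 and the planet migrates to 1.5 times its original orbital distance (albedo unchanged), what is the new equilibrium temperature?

T_eq ≈ 632 K

T_eq ∝ L^(1/4) · d^(−1/2).
T′ = 541 × 4.2^(1/4) / 1.5^(1/2) = 632 K.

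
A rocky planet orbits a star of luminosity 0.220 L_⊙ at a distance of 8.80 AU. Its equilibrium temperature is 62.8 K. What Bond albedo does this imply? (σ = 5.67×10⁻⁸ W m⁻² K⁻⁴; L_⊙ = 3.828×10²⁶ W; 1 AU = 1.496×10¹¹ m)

A ≈ 0.09

d = 8.80 AU = 1.32×10¹² m.
L = 0.220 × 3.828×10²⁶ = 8.42×10²⁵ W.
Flux: S = L/(4πd²) = 8.42×10²⁵/(4π×(1.32×10¹²)²) = 3.87 W m⁻².
From T_eq⁴ = S(1−A)/(4σ): 1−A = 4σT_eq⁴/S.
1−A = 4 × 5.67×10⁻⁸ × (62.8)⁴ / 3.87 = 0.912.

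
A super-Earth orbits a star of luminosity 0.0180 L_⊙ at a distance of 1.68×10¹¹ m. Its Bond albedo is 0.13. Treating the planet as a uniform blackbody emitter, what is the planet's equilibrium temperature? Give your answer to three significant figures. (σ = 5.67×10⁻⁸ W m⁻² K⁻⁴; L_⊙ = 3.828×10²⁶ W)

T_eq ≈ 92.9 K

L = 0.0180 × 3.828×10²⁶ = 6.89×10²⁴ W.
Flux: S = L/(4πd²) = 6.89×10²⁴/(4π×(1.68×10¹¹)²) = 19.4 W m⁻².
Energy balance: absorbed = emitted ⇒ πR²·S(1−A) = 4πR²·σT_eq⁴, so T_eq⁴ = S(1−A)/(4σ).
T_eq = [19.4 × 0.87 / (4 × 5.67×10⁻⁸)]^(1/4) = (7.45×10⁷)^(1/4) = 92.9 K.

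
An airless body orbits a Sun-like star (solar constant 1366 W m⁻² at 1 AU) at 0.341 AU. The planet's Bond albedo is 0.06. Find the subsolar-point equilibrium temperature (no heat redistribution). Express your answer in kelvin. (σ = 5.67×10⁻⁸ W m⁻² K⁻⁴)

T_ss ≈ 664 K

Flux at 0.341 AU: S = 1366/0.341² = 1.17×10⁴ W m⁻².
At the subsolar point the surface absorbs S(1−A) and emits σT⁴ per unit area — no factor of 4, since only the local patch is in balance.
T = [1.17×10⁴ × 0.94 / 5.67×10⁻⁸]^(1/4) = (1.95×10¹¹)^(1/4) = 664 K.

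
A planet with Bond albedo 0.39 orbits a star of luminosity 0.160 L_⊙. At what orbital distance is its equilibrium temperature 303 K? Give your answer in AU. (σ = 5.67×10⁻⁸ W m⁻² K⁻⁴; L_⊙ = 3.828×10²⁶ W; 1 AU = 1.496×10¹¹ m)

L = 0.160 × 3.828×10²⁶ = 6.12×10²⁵ W.
From T_eq⁴ = L(1−A)/(16πσd²): d = √[L(1−A)/(16πσT_eq⁴)].
d = √[6.12×10²⁵ × 0.61 / (16π × 5.67×10⁻⁸ × (303)⁴)] = 3.94×10¹⁰ m = 0.264 AU.

d ≈ 0.264 AU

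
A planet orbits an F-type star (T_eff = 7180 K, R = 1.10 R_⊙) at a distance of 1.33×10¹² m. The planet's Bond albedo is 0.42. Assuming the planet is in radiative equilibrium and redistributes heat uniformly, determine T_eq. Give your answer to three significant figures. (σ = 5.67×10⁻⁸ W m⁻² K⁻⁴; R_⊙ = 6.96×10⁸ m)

R_⋆ = 1.10 × 6.96×10⁸ = 7.66×10⁸ m.
L = 4πR_⋆²σT_⋆⁴ = 4π(7.66×10⁸)² × 5.67×10⁻⁸ × (7180)⁴ = 1.11×10²⁷ W.
S = L/(4πd²) = 49.9 W m⁻².
Energy balance: absorbed = emitted ⇒ πR²·S(1−A) = 4πR²·σT_eq⁴, so T_eq⁴ = S(1−A)/(4σ).
T_eq = [49.9 × 0.58 / (4 × 5.67×10⁻⁸)]^(1/4) = (1.28×10⁸)^(1/4) = 106 K.

T_eq ≈ 106 K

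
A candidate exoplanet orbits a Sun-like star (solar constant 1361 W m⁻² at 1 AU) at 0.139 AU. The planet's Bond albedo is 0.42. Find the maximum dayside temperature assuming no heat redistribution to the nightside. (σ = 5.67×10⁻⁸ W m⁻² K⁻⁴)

T_ss ≈ 921 K

Flux at 0.139 AU: S = 1361/0.139² = 7.04×10⁴ W m⁻².
With no redistribution each surface element balances locally: S(1−A) = σT⁴.
T = [7.04×10⁴ × 0.58 / 5.67×10⁻⁸]^(1/4) = (7.21×10¹¹)^(1/4) = 921 K.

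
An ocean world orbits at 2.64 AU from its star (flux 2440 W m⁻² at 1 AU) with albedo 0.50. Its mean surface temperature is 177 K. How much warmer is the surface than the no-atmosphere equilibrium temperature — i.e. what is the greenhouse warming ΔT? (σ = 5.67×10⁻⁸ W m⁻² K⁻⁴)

S = 2440/2.64² = 350.1 W m⁻².
T_eq = [S(1−A)/(4σ)]^(1/4) = [350.1×0.50/(4×5.67×10⁻⁸)]^(1/4) = 166.7 K.
ΔT = T_surf − T_eq = 177 − 166.7.

ΔT ≈ 10.3 K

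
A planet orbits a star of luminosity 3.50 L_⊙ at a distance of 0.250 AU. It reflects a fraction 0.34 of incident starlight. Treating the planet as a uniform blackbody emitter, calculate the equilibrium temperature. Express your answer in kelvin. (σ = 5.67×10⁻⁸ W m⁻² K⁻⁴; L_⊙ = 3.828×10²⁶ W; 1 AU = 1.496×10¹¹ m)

T_eq ≈ 686 K

d = 0.250 AU = 3.74×10¹⁰ m.
L = 3.50 × 3.828×10²⁶ = 1.34×10²⁷ W.
Flux: S = L/(4πd²) = 1.34×10²⁷/(4π×(3.74×10¹⁰)²) = 7.62×10⁴ W m⁻².
Energy balance: absorbed = emitted ⇒ πR²·S(1−A) = 4πR²·σT_eq⁴, so T_eq⁴ = S(1−A)/(4σ).
T_eq = [7.62×10⁴ × 0.66 / (4 × 5.67×10⁻⁸)]^(1/4) = (2.22×10¹¹)^(1/4) = 686 K.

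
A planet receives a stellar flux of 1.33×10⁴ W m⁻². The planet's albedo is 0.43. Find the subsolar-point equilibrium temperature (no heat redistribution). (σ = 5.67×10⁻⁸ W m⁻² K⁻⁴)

T_ss ≈ 605 K

At the subsolar point the surface absorbs S(1−A) and emits σT⁴ per unit area — no factor of 4, since only the local patch is in balance.
T = [1.33×10⁴ × 0.57 / 5.67×10⁻⁸]^(1/4) = (1.34×10¹¹)^(1/4) = 605 K.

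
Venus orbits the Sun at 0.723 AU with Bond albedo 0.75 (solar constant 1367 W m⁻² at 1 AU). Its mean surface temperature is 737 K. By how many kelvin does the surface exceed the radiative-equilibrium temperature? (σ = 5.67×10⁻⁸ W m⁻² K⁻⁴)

ΔT ≈ 505.3 K

S = 1367/0.723² = 2615 W m⁻².
T_eq = [S(1−A)/(4σ)]^(1/4) = [2615×0.25/(4×5.67×10⁻⁸)]^(1/4) = 231.7 K.
ΔT = T_surf − T_eq = 737 − 231.7.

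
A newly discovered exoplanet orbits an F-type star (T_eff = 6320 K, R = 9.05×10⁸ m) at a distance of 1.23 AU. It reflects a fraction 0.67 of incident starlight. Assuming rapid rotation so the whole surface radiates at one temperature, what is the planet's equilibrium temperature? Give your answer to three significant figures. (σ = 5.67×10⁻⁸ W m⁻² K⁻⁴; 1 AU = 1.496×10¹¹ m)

d = 1.23 AU = 1.84×10¹¹ m.
L = 4πR_⋆²σT_⋆⁴ = 4π(9.05×10⁸)² × 5.67×10⁻⁸ × (6320)⁴ = 9.31×10²⁶ W.
S = L/(4πd²) = 2190 W m⁻².
Energy balance: absorbed = emitted ⇒ πR²·S(1−A) = 4πR²·σT_eq⁴, so T_eq⁴ = S(1−A)/(4σ).
T_eq = [2190 × 0.33 / (4 × 5.67×10⁻⁸)]^(1/4) = (3.18×10⁹)^(1/4) = 238 K.

T_eq ≈ 238 K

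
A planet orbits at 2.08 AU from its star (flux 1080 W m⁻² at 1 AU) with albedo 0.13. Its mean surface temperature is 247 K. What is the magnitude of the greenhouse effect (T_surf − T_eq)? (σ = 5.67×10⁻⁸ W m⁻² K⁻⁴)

ΔT ≈ 71.1 K

S = 1080/2.08² = 249.6 W m⁻².
T_eq = [S(1−A)/(4σ)]^(1/4) = [249.6×0.87/(4×5.67×10⁻⁸)]^(1/4) = 175.9 K.
ΔT = T_surf − T_eq = 247 − 175.9.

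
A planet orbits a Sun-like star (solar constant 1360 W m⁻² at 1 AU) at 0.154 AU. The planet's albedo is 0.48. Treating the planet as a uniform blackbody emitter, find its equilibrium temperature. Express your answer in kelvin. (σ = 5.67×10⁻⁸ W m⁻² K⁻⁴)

Flux at 0.154 AU: S = 1360/0.154² = 5.73×10⁴ W m⁻².
Energy balance: absorbed = emitted ⇒ πR²·S(1−A) = 4πR²·σT_eq⁴, so T_eq⁴ = S(1−A)/(4σ).
T_eq = [5.73×10⁴ × 0.52 / (4 × 5.67×10⁻⁸)]^(1/4) = (1.31×10¹¹)^(1/4) = 602 K.

T_eq ≈ 602 K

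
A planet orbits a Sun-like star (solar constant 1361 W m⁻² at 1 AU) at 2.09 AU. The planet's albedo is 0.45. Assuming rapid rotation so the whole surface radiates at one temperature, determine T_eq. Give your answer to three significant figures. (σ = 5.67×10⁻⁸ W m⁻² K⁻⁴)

T_eq ≈ 166 K

Flux at 2.09 AU: S = 1361/2.09² = 312 W m⁻².
Energy balance: absorbed = emitted ⇒ πR²·S(1−A) = 4πR²·σT_eq⁴, so T_eq⁴ = S(1−A)/(4σ).
T_eq = [312 × 0.55 / (4 × 5.67×10⁻⁸)]^(1/4) = (7.56×10⁸)^(1/4) = 166 K.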